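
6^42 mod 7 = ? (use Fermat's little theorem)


Fermat's little theorem: if p is prime and gcd(a,p)=1, then a^(p-1) ≡ 1 (mod p)
p = 7 is prime, gcd(6,7) = 1
Reduce exponent: 42 mod 6 = 0
So 6^42 ≡ 6^0 (mod 7)
6^0 = 1

6^42 ≡ 1 (mod 7)


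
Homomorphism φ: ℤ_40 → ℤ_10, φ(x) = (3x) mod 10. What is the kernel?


Kernel = preimage of identity
ker(φ) = {x ∈ ℤ_40 : 3x ≡ 0 (mod 10)}. Since 10 | 40, φ is well-defined. The kernel is the cyclic subgroup ⟨10⟩ of ℤ_40 (order 4), i.e. {0, 10, 20, 30}

ker(φ) = {0, 10, 20, 30}


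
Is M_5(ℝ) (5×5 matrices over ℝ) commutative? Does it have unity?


Matrix multiplication is non-commutative for n ≥ 2; the identity matrix I is the unity; singular matrices give zero divisors, so not an integral domain
Commutative: No
Integral domain: No
Has unity: Yes

M_5(ℝ) (5×5 matrices over ℝ): Commutative=No, Unity=Yes


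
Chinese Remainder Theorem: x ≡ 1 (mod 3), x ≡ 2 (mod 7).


m₁ = 3, m₂ = 7, gcd = 1, so CRT applies. M = m₁·m₂ = 21
Let M₁ = M/m₁ = 7, M₂ = M/m₂ = 3
Find y₁ ≡ M₁⁻¹ (mod m₁): 7⁻¹ ≡ 1 (mod 3)
Find y₂ ≡ M₂⁻¹ (mod m₂): 3⁻¹ ≡ 5 (mod 7)
x = a₁·M₁·y₁ + a₂·M₂·y₂ = 1·7·1 + 2·3·5 = 37
Reduce mod 21: x ≡ 16
Check: 16 mod 3 = 1 ✓, 16 mod 7 = 2 ✓

x ≡ 16 (mod 21)


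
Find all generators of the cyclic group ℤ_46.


g generates ℤ_n iff gcd(g,n) = 1
Prime factors of 46: 2, 23
Generators are g ∈ {1,...,45} not divisible by any of these primes.
Generators: {1, 3, 5, 7, 9, 11, 13, 15, 17, 19, 21, 25, 27, 29, 31, 33, 35, 37, 39, 41, 43, 45}
Number of generators = φ(46) = 22

Generators of ℤ_46 = {1, 3, 5, 7, 9, 11, 13, 15, 17, 19, 21, 25, 27, 29, 31, 33, 35, 37, 39, 41, 43, 45}


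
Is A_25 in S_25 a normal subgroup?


H = A_25 in S_25
A_25 has index 2 in S_25, and every subgroup of index 2 is normal

Yes, normal subgroup


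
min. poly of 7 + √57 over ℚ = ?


Let α = 7 + √57. Then α - 7 = √57, so (α - 7)² = 57, giving α² - 14α - 8 = 0. Degree 2 and α ∉ ℚ, so this is the minimal polynomial.

Minimal polynomial: x² - 14x - 8


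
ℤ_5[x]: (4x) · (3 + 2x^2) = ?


Expand and collect like terms; reduce coefficients mod 5:
x^0: 0·3 = 0 ≡ 0 (mod 5)
x^1: 0·0 + 4·3 = 12 ≡ 2 (mod 5)
x^2: 0·2 + 4·0 = 0 ≡ 0 (mod 5)
x^3: 4·2 = 8 ≡ 3 (mod 5)
Result: 2x + 3x^3

f · g = 2x + 3x^3


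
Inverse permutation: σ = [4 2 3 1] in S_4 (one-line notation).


To find σ⁻¹, swap domain and range:
σ(1) = 4 → σ⁻¹(4) = 1
σ(2) = 2 → σ⁻¹(2) = 2
σ(3) = 3 → σ⁻¹(3) = 3
σ(4) = 1 → σ⁻¹(1) = 4

σ⁻¹ = [4 2 3 1]


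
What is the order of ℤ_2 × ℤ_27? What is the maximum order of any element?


|ℤ_2 × ℤ_27| = 2 × 27 = 54
Max element order = lcm(2,27) = 54
Cyclic? Yes (gcd=1)

|ℤ_2×ℤ_27| = 54, max element order = 54


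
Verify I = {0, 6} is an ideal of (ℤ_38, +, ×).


Check ideal conditions for I = {0, 6} in ℤ_38:
(1) I is an additive subgroup? No
(2) For r ∈ ℤ_38 and a ∈ I: r·a ∈ I? No  [counterexample: r=2, a=6, r·a mod 38 = 12 ∉ I]

No, I is not an ideal of ℤ_38


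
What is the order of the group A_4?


|A_n| = n!/2 (even permutations)
|A_4| = 4!/2 = 24/2 = 12

|A_4| = 12


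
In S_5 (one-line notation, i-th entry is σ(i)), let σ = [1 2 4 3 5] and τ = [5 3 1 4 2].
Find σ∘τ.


σ∘τ: apply τ first, then σ
1 →τ 5 →σ 5
2 →τ 3 →σ 4
3 →τ 1 →σ 1
4 →τ 4 →σ 3
5 →τ 2 →σ 2

σ∘τ = [5 4 1 3 2]


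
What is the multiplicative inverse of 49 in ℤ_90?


Use the extended Euclidean algorithm to write 1 = 49·s + 90·t; then s mod 90 is the inverse.
Euclidean algorithm:
  49 = 0·90 + 49
  90 = 1·49 + 41
  49 = 1·41 + 8
  41 = 5·8 + 1
  8 = 8·1 + 0
gcd(49,90) = 1
Back-substitution gives: 49·(-11) + 90·(6) = 1
So 49⁻¹ ≡ -11 ≡ 79 (mod 90)
Check: 49 × 79 = 3871 ≡ 1 (mod 90) ✓

49⁻¹ ≡ 79 (mod 90)


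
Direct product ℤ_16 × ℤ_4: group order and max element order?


|ℤ_16 × ℤ_4| = 16 × 4 = 64
Max element order = lcm(16,4) = 16
Cyclic? No (gcd=4)

|ℤ_16×ℤ_4| = 64, max element order = 16


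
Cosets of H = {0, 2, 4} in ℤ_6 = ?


H = {0, 2, 4}, |H| = 3
Number of cosets = |G|/|H| = 6/3 = 2
0 + H = {0, 2, 4}
1 + H = {1, 3, 5}

Cosets: 0+H={0,2,4}; 1+H={1,3,5}


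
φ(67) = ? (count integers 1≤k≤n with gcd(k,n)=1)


Factor n: 67 = 67
φ(n) = n · ∏(1 - 1/p) over distinct primes p | n
φ(67) = 67 · (1 - 1/67) = 66

φ(67) = 66


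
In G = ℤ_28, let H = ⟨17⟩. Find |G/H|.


|⟨17⟩| = n / gcd(17, 28) = 28 / 1 = 28
H is normal (ℤ_28 is abelian).
|G/H| = |G| / |H| = 28 / 28 = 1

|G/H| = 1


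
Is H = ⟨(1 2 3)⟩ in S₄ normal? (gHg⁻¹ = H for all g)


H = ⟨(1 2 3)⟩ in S₄
(1 4)(1 2 3)(1 4)⁻¹ = (4 2 3) ∉ ⟨(1 2 3)⟩

No, not a normal subgroup


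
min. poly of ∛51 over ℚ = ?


∛51 satisfies x³ - 51 = 0, irreducible over ℚ (no rational root; 51 is not a perfect cube)

Minimal polynomial: x³ - 51


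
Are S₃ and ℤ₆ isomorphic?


Comparing S₃ and ℤ₆:
S₃ is non-abelian, ℤ₆ is abelian

No, S₃ ≇ ℤ₆


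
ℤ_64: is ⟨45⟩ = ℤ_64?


g generates ℤ_n iff gcd(g, n) = 1
gcd(45, 64) = 1
Since gcd = 1, 45 is a generator.

Yes, 45 generates ℤ_64


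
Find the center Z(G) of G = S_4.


Z(G) = {g ∈ G | gx = xg for all x ∈ G}
S_n is non-abelian for n ≥ 3; Z(S_4) is trivial

Z(S_4) = {e}


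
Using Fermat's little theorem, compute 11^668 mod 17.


Fermat's little theorem: if p is prime and gcd(a,p)=1, then a^(p-1) ≡ 1 (mod p)
p = 17 is prime, gcd(11,17) = 1
Reduce exponent: 668 mod 16 = 12
So 11^668 ≡ 11^12 (mod 17)
11^12 mod 17 = 13

11^668 ≡ 13 (mod 17)


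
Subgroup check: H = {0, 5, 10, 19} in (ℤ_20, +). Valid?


Subgroup test for H = {0, 5, 10, 19} in (ℤ_20, +):
(1) 0 ∈ H? Yes
(2) Closure: for all a,b ∈ H, (a+b) mod 20 ∈ H? No  [counterexample: 5 + 10 = 15 ∉ H]
(3) Inverses: for all a ∈ H, -a mod 20 ∈ H? No

No, H is not a subgroup of ℤ_20


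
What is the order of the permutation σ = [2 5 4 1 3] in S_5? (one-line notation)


Cycle decomposition: (1 2 5 3 4)
Cycle lengths: 5
Order = lcm(5) = 5

ord(σ) = 5


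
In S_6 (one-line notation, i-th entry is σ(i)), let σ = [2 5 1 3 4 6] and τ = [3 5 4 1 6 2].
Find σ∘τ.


σ∘τ: apply τ first, then σ
1 →τ 3 →σ 1
2 →τ 5 →σ 4
3 →τ 4 →σ 3
4 →τ 1 →σ 2
5 →τ 6 →σ 6
6 →τ 2 →σ 5

σ∘τ = [1 4 3 2 6 5]


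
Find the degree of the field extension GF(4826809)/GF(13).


GF(4826809) = GF(13^6), so the extension degree is 6

[GF(4826809)/GF(13)] = 6


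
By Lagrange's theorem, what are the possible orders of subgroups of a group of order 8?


Lagrange's theorem: |H| divides |G|
|G| = 8
Divisors of 8: 1, 2, 4, 8

Possible subgroup orders: {1, 2, 4, 8}


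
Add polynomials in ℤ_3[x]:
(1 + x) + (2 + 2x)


Add coefficients mod 3:
x^0: 1 + 2 = 0 (mod 3)
x^1: 1 + 2 = 0 (mod 3)
Result: 0

f + g = 0


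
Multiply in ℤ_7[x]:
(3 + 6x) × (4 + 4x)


Expand and collect like terms; reduce coefficients mod 7:
x^0: 3·4 = 12 ≡ 5 (mod 7)
x^1: 3·4 + 6·4 = 36 ≡ 1 (mod 7)
x^2: 6·4 = 24 ≡ 3 (mod 7)
Result: 5 + x + 3x^2

f · g = 5 + x + 3x^2


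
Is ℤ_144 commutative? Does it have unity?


ℤ_144 is a commutative ring with unity 1; 144 = 2×72 is composite, so 2·72 ≡ 0 gives zero divisors (not an integral domain)
Commutative: Yes
Integral domain: No
Has unity: Yes

ℤ_144: Commutative=Yes, Unity=Yes


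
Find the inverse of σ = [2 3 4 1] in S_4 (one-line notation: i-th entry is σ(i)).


To find σ⁻¹, swap domain and range:
σ(1) = 2 → σ⁻¹(2) = 1
σ(2) = 3 → σ⁻¹(3) = 2
σ(3) = 4 → σ⁻¹(4) = 3
σ(4) = 1 → σ⁻¹(1) = 4

σ⁻¹ = [4 1 2 3]


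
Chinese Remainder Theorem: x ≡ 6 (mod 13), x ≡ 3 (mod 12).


m₁ = 13, m₂ = 12, gcd = 1, so CRT applies. M = m₁·m₂ = 156
Let M₁ = M/m₁ = 12, M₂ = M/m₂ = 13
Find y₁ ≡ M₁⁻¹ (mod m₁): 12⁻¹ ≡ 12 (mod 13)
Find y₂ ≡ M₂⁻¹ (mod m₂): 13⁻¹ ≡ 1 (mod 12)
x = a₁·M₁·y₁ + a₂·M₂·y₂ = 6·12·12 + 3·13·1 = 903
Reduce mod 156: x ≡ 123
Check: 123 mod 13 = 6 ✓, 123 mod 12 = 3 ✓

x ≡ 123 (mod 156)


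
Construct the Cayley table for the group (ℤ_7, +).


Elements: {0, 1, 2, 3, 4, 5, 6}
Operation: addition mod 7
Entry (a, b) = (a + b) mod 7

Cayley table:
  | 0 | 1 | 2 | 3 | 4 | 5 | 6
0 | 0 | 1 | 2 | 3 | 4 | 5 | 6
1 | 1 | 2 | 3 | 4 | 5 | 6 | 0
2 | 2 | 3 | 4 | 5 | 6 | 0 | 1
3 | 3 | 4 | 5 | 6 | 0 | 1 | 2
4 | 4 | 5 | 6 | 0 | 1 | 2 | 3
5 | 5 | 6 | 0 | 1 | 2 | 3 | 4
6 | 6 | 0 | 1 | 2 | 3 | 4 | 5


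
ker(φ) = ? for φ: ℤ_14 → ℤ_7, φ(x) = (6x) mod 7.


Kernel = preimage of identity
ker(φ) = {x ∈ ℤ_14 : 6x ≡ 0 (mod 7)}. Since 7 | 14, φ is well-defined. The kernel is the cyclic subgroup ⟨7⟩ of ℤ_14 (order 2), i.e. {0, 7}

ker(φ) = {0, 7}


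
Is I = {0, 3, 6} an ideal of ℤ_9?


Check ideal conditions for I = {0, 3, 6} in ℤ_9:
(1) I is an additive subgroup? Yes
(2) For r ∈ ℤ_9 and a ∈ I: r·a ∈ I? Yes

Yes, I is an ideal of ℤ_9


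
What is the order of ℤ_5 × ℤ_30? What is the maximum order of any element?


|ℤ_5 × ℤ_30| = 5 × 30 = 150
Max element order = lcm(5,30) = 30
Cyclic? No (gcd=5)

|ℤ_5×ℤ_30| = 150, max element order = 30


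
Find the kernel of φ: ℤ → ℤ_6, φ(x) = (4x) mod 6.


Kernel = preimage of identity
ker(φ) = {x ∈ ℤ : 4x ≡ 0 (mod 6)}. gcd(4,6) = 2, so 4x ≡ 0 (mod 6) ⟺ x ≡ 0 (mod 6/2 = 3). Hence ker(φ) = 3ℤ

ker(φ) = 3ℤ


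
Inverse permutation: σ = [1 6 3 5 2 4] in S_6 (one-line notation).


To find σ⁻¹, swap domain and range:
σ(1) = 1 → σ⁻¹(1) = 1
σ(2) = 6 → σ⁻¹(6) = 2
σ(3) = 3 → σ⁻¹(3) = 3
σ(4) = 5 → σ⁻¹(5) = 4
σ(5) = 2 → σ⁻¹(2) = 5
σ(6) = 4 → σ⁻¹(4) = 6

σ⁻¹ = [1 5 3 6 4 2]


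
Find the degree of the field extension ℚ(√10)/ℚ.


√10 has minimal polynomial x² - 10 (irreducible over ℚ since 10 is squarefree)

[ℚ(√10)/ℚ] = 2


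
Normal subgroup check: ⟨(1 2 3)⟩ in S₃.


H = ⟨(1 2 3)⟩ in S₃
⟨(1 2 3)⟩ has order 3 and index 2 in S₃; index-2 subgroups are normal

Yes, normal subgroup


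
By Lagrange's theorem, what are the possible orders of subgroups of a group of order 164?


Lagrange's theorem: |H| divides |G|
|G| = 164
Divisors of 164: 1, 2, 4, 41, 82, 164

Possible subgroup orders: {1, 2, 4, 41, 82, 164}


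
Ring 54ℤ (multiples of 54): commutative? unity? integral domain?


54ℤ is a commutative ring under +,× but has no multiplicative identity (1 ∉ 54ℤ); it has no zero divisors, but without unity it is not an integral domain
Commutative: Yes
Integral domain: No
Has unity: No

54ℤ (multiples of 54): Commutative=Yes, Unity=No


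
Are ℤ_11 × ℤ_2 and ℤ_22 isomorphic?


Comparing ℤ_11 × ℤ_2 and ℤ_22:
gcd(11,2) = 1, so ℤ_11 × ℤ_2 ≅ ℤ_22 (CRT)

Yes, ℤ_11 × ℤ_2 ≅ ℤ_22


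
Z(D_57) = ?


Z(G) = {g ∈ G | gx = xg for all x ∈ G}
For odd n, Z(D_n) = {e}: no nontrivial rotation commutes with all reflections

Z(D_57) = {e}


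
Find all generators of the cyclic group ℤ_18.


g generates ℤ_n iff gcd(g,n) = 1
Prime factors of 18: 2, 3
Generators are g ∈ {1,...,17} not divisible by any of these primes.
Generators: {1, 5, 7, 11, 13, 17}
Number of generators = φ(18) = 6

Generators of ℤ_18 = {1, 5, 7, 11, 13, 17}


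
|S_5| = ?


|S_n| = n! (number of permutations of n symbols)
|S_5| = 5! = 120

|S_5| = 120


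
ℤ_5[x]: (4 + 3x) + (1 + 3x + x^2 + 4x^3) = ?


Add coefficients mod 5:
x^0: 4 + 1 = 0 (mod 5)
x^1: 3 + 3 = 1 (mod 5)
x^2: 0 + 1 = 1 (mod 5)
x^3: 0 + 4 = 4 (mod 5)
Result: x + x^2 + 4x^3

f + g = x + x^2 + 4x^3


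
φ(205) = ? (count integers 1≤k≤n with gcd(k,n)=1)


Factor n: 205 = 5 × 41
φ(n) = n · ∏(1 - 1/p) over distinct primes p | n
φ(205) = 205 · (1 - 1/5) · (1 - 1/41) = 160

φ(205) = 160


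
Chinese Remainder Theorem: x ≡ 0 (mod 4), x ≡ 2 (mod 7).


m₁ = 4, m₂ = 7, gcd = 1, so CRT applies. M = m₁·m₂ = 28
Let M₁ = M/m₁ = 7, M₂ = M/m₂ = 4
Find y₁ ≡ M₁⁻¹ (mod m₁): 7⁻¹ ≡ 3 (mod 4)
Find y₂ ≡ M₂⁻¹ (mod m₂): 4⁻¹ ≡ 2 (mod 7)
x = a₁·M₁·y₁ + a₂·M₂·y₂ = 0·7·3 + 2·4·2 = 16
Reduce mod 28: x ≡ 16
Check: 16 mod 4 = 0 ✓, 16 mod 7 = 2 ✓

x ≡ 16 (mod 28)


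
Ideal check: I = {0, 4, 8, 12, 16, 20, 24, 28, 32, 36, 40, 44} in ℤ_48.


Check ideal conditions for I = {0, 4, 8, 12, 16, 20, 24, 28, 32, 36, 40, 44} in ℤ_48:
(1) I is an additive subgroup? Yes
(2) For r ∈ ℤ_48 and a ∈ I: r·a ∈ I? Yes

Yes, I is an ideal of ℤ_48


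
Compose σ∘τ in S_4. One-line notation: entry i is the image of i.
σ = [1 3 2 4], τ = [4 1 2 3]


σ∘τ: apply τ first, then σ
1 →τ 4 →σ 4
2 →τ 1 →σ 1
3 →τ 2 →σ 3
4 →τ 3 →σ 2

σ∘τ = [4 1 3 2]


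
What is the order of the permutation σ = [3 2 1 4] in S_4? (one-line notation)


Cycle decomposition: (1 3)
Cycle lengths: 2
Order = lcm(2) = 2

ord(σ) = 2


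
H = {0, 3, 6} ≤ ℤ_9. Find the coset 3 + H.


3 + H = {3 + h (mod 9) : h ∈ H}
3+0=3, 3+3=6, 3+6=0
3 + H = {0, 3, 6} = 0 + H

3 + H = {0, 3, 6}


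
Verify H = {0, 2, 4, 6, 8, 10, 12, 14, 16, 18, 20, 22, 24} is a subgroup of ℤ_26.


Subgroup test for H = {0, 2, 4, 6, 8, 10, 12, 14, 16, 18, 20, 22, 24} in (ℤ_26, +):
(1) 0 ∈ H? Yes
(2) Closure: for all a,b ∈ H, (a+b) mod 26 ∈ H? Yes
(3) Inverses: for all a ∈ H, -a mod 26 ∈ H? Yes

Yes, H is a subgroup of ℤ_26


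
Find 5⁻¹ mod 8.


Use the extended Euclidean algorithm to write 1 = 5·s + 8·t; then s mod 8 is the inverse.
Euclidean algorithm:
  5 = 0·8 + 5
  8 = 1·5 + 3
  5 = 1·3 + 2
  3 = 1·2 + 1
  2 = 2·1 + 0
gcd(5,8) = 1
Back-substitution gives: 5·(-3) + 8·(2) = 1
So 5⁻¹ ≡ -3 ≡ 5 (mod 8)
Check: 5 × 5 = 25 ≡ 1 (mod 8) ✓

5⁻¹ ≡ 5 (mod 8)


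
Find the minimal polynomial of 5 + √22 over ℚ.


Let α = 5 + √22. Then α - 5 = √22, so (α - 5)² = 22, giving α² - 10α + 3 = 0. Degree 2 and α ∉ ℚ, so this is the minimal polynomial.

Minimal polynomial: x² - 10x + 3


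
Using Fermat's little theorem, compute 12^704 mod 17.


Fermat's little theorem: if p is prime and gcd(a,p)=1, then a^(p-1) ≡ 1 (mod p)
p = 17 is prime, gcd(12,17) = 1
Reduce exponent: 704 mod 16 = 0
So 12^704 ≡ 12^0 (mod 17)
12^0 = 1

12^704 ≡ 1 (mod 17)


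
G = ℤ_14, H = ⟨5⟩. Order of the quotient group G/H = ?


|⟨5⟩| = n / gcd(5, 14) = 14 / 1 = 14
H is normal (ℤ_14 is abelian).
|G/H| = |G| / |H| = 14 / 14 = 1

|G/H| = 1


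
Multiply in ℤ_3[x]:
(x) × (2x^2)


Expand and collect like terms; reduce coefficients mod 3:
x^0: 0·0 = 0 ≡ 0 (mod 3)
x^1: 0·0 + 1·0 = 0 ≡ 0 (mod 3)
x^2: 0·2 + 1·0 = 0 ≡ 0 (mod 3)
x^3: 1·2 = 2 ≡ 2 (mod 3)
Result: 2x^3

f · g = 2x^3


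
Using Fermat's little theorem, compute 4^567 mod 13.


Fermat's little theorem: if p is prime and gcd(a,p)=1, then a^(p-1) ≡ 1 (mod p)
p = 13 is prime, gcd(4,13) = 1
Reduce exponent: 567 mod 12 = 3
So 4^567 ≡ 4^3 (mod 13)
4^3 mod 13 = 12

4^567 ≡ 12 (mod 13)


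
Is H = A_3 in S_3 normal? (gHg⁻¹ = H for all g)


H = A_3 in S_3
A_3 has index 2 in S_3, and every subgroup of index 2 is normal

Yes, normal subgroup


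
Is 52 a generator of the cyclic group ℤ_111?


g generates ℤ_n iff gcd(g, n) = 1
gcd(52, 111) = 1
Since gcd = 1, 52 is a generator.

Yes, 52 generates ℤ_111


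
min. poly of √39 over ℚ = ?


√39 satisfies x² - 39 = 0, irreducible over ℚ since 39 is squarefree

Minimal polynomial: x² - 39


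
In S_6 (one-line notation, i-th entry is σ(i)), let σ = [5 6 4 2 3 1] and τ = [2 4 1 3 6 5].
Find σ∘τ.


σ∘τ: apply τ first, then σ
1 →τ 2 →σ 6
2 →τ 4 →σ 2
3 →τ 1 →σ 5
4 →τ 3 →σ 4
5 →τ 6 →σ 1
6 →τ 5 →σ 3

σ∘τ = [6 2 5 4 1 3]


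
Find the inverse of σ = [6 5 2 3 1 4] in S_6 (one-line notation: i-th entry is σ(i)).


To find σ⁻¹, swap domain and range:
σ(1) = 6 → σ⁻¹(6) = 1
σ(2) = 5 → σ⁻¹(5) = 2
σ(3) = 2 → σ⁻¹(2) = 3
σ(4) = 3 → σ⁻¹(3) = 4
σ(5) = 1 → σ⁻¹(1) = 5
σ(6) = 4 → σ⁻¹(4) = 6

σ⁻¹ = [5 3 4 6 2 1]


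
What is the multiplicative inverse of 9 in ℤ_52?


Use the extended Euclidean algorithm to write 1 = 9·s + 52·t; then s mod 52 is the inverse.
Euclidean algorithm:
  9 = 0·52 + 9
  52 = 5·9 + 7
  9 = 1·7 + 2
  7 = 3·2 + 1
  2 = 2·1 + 0
gcd(9,52) = 1
Back-substitution gives: 9·(-23) + 52·(4) = 1
So 9⁻¹ ≡ -23 ≡ 29 (mod 52)
Check: 9 × 29 = 261 ≡ 1 (mod 52) ✓

9⁻¹ ≡ 29 (mod 52)


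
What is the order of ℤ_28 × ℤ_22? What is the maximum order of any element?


|ℤ_28 × ℤ_22| = 28 × 22 = 616
Max element order = lcm(28,22) = 308
Cyclic? No (gcd=2)

|ℤ_28×ℤ_22| = 616, max element order = 308


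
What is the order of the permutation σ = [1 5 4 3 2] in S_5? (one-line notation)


Cycle decomposition: (2 5) (3 4)
Cycle lengths: 2, 2
Order = lcm(2, 2) = 2

ord(σ) = 2


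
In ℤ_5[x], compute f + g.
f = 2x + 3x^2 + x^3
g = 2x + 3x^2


Add coefficients mod 5:
x^0: 0 + 0 = 0 (mod 5)
x^1: 2 + 2 = 4 (mod 5)
x^2: 3 + 3 = 1 (mod 5)
x^3: 1 + 0 = 1 (mod 5)
Result: 4x + x^2 + x^3

f + g = 4x + x^2 + x^3


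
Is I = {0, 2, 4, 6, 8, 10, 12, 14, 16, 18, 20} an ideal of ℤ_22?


Check ideal conditions for I = {0, 2, 4, 6, 8, 10, 12, 14, 16, 18, 20} in ℤ_22:
(1) I is an additive subgroup? Yes
(2) For r ∈ ℤ_22 and a ∈ I: r·a ∈ I? Yes

Yes, I is an ideal of ℤ_22


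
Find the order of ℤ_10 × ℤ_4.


|A × B| = |A| · |B|
|ℤ_10 × ℤ_4| = 10 × 4 = 40

|ℤ_10 × ℤ_4| = 40


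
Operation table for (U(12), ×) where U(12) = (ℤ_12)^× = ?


Elements: {1, 5, 7, 11}
Operation: multiplication mod 12
Entry (a, b) = (a × b) mod 12

Cayley table:
   |  1 |  5 |  7 | 11
 1 |  1 |  5 |  7 | 11
 5 |  5 |  1 | 11 |  7
 7 |  7 | 11 |  1 |  5
11 | 11 |  7 |  5 |  1


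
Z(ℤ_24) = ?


Z(G) = {g ∈ G | gx = xg for all x ∈ G}
ℤ_24 is abelian, so Z(G) = G

Z(ℤ_24) = ℤ_24


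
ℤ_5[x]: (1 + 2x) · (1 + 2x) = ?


Expand and collect like terms; reduce coefficients mod 5:
x^0: 1·1 = 1 ≡ 1 (mod 5)
x^1: 1·2 + 2·1 = 4 ≡ 4 (mod 5)
x^2: 2·2 = 4 ≡ 4 (mod 5)
Result: 1 + 4x + 4x^2

f · g = 1 + 4x + 4x^2


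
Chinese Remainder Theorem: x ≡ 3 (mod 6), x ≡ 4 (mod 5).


m₁ = 6, m₂ = 5, gcd = 1, so CRT applies. M = m₁·m₂ = 30
Let M₁ = M/m₁ = 5, M₂ = M/m₂ = 6
Find y₁ ≡ M₁⁻¹ (mod m₁): 5⁻¹ ≡ 5 (mod 6)
Find y₂ ≡ M₂⁻¹ (mod m₂): 6⁻¹ ≡ 1 (mod 5)
x = a₁·M₁·y₁ + a₂·M₂·y₂ = 3·5·5 + 4·6·1 = 99
Reduce mod 30: x ≡ 9
Check: 9 mod 6 = 3 ✓, 9 mod 5 = 4 ✓

x ≡ 9 (mod 30)


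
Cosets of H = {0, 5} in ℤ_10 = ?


H = {0, 5}, |H| = 2
Number of cosets = |G|/|H| = 10/2 = 5
0 + H = {0, 5}
1 + H = {1, 6}
2 + H = {2, 7}
3 + H = {3, 8}
4 + H = {4, 9}

Cosets: 0+H={0,5}; 1+H={1,6}; 2+H={2,7}; 3+H={3,8}; 4+H={4,9}


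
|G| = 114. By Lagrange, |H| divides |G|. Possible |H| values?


Lagrange's theorem: |H| divides |G|
|G| = 114
Divisors of 114: 1, 2, 3, 6, 19, 38, 57, 114

Possible subgroup orders: {1, 2, 3, 6, 19, 38, 57, 114}


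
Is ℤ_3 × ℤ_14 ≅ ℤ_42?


Comparing ℤ_3 × ℤ_14 and ℤ_42:
gcd(3,14) = 1, so ℤ_3 × ℤ_14 ≅ ℤ_42 (CRT)

Yes, ℤ_3 × ℤ_14 ≅ ℤ_42


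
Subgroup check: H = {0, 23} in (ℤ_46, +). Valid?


Subgroup test for H = {0, 23} in (ℤ_46, +):
(1) 0 ∈ H? Yes
(2) Closure: for all a,b ∈ H, (a+b) mod 46 ∈ H? Yes
(3) Inverses: for all a ∈ H, -a mod 46 ∈ H? Yes

Yes, H is a subgroup of ℤ_46


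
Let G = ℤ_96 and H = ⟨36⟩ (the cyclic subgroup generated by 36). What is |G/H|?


|⟨36⟩| = n / gcd(36, 96) = 96 / 12 = 8
H is normal (ℤ_96 is abelian).
|G/H| = |G| / |H| = 96 / 8 = 12

|G/H| = 12


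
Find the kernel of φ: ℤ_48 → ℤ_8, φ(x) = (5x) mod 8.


Kernel = preimage of identity
ker(φ) = {x ∈ ℤ_48 : 5x ≡ 0 (mod 8)}. Since 8 | 48, φ is well-defined. The kernel is the cyclic subgroup ⟨8⟩ of ℤ_48 (order 6), i.e. {0, 8, 16, 24, 32, 40}

ker(φ) = {0, 8, 16, 24, 32, 40}


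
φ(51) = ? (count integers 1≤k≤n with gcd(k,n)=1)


Factor n: 51 = 3 × 17
φ(n) = n · ∏(1 - 1/p) over distinct primes p | n
φ(51) = 51 · (1 - 1/3) · (1 - 1/17) = 32

φ(51) = 32


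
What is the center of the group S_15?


Z(G) = {g ∈ G | gx = xg for all x ∈ G}
S_n is non-abelian for n ≥ 3; Z(S_15) is trivial

Z(S_15) = {e}


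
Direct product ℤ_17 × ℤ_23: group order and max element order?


|ℤ_17 × ℤ_23| = 17 × 23 = 391
Max element order = lcm(17,23) = 391
Cyclic? Yes (gcd=1)

|ℤ_17×ℤ_23| = 391, max element order = 391


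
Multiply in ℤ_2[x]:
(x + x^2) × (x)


Expand and collect like terms; reduce coefficients mod 2:
x^0: 0·0 = 0 ≡ 0 (mod 2)
x^1: 0·1 + 1·0 = 0 ≡ 0 (mod 2)
x^2: 1·1 + 1·0 = 1 ≡ 1 (mod 2)
x^3: 1·1 = 1 ≡ 1 (mod 2)
Result: x^2 + x^3

f · g = x^2 + x^3


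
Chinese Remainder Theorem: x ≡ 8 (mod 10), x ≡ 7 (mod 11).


m₁ = 10, m₂ = 11, gcd = 1, so CRT applies. M = m₁·m₂ = 110
Let M₁ = M/m₁ = 11, M₂ = M/m₂ = 10
Find y₁ ≡ M₁⁻¹ (mod m₁): 11⁻¹ ≡ 1 (mod 10)
Find y₂ ≡ M₂⁻¹ (mod m₂): 10⁻¹ ≡ 10 (mod 11)
x = a₁·M₁·y₁ + a₂·M₂·y₂ = 8·11·1 + 7·10·10 = 788
Reduce mod 110: x ≡ 18
Check: 18 mod 10 = 8 ✓, 18 mod 11 = 7 ✓

x ≡ 18 (mod 110)


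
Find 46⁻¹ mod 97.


Use the extended Euclidean algorithm to write 1 = 46·s + 97·t; then s mod 97 is the inverse.
Euclidean algorithm:
  46 = 0·97 + 46
  97 = 2·46 + 5
  46 = 9·5 + 1
  5 = 5·1 + 0
gcd(46,97) = 1
Back-substitution gives: 46·(19) + 97·(-9) = 1
So 46⁻¹ ≡ 19 ≡ 19 (mod 97)
Check: 46 × 19 = 874 ≡ 1 (mod 97) ✓

46⁻¹ ≡ 19 (mod 97)


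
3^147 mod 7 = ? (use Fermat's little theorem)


Fermat's little theorem: if p is prime and gcd(a,p)=1, then a^(p-1) ≡ 1 (mod p)
p = 7 is prime, gcd(3,7) = 1
Reduce exponent: 147 mod 6 = 3
So 3^147 ≡ 3^3 (mod 7)
3^3 mod 7 = 6

3^147 ≡ 6 (mod 7)


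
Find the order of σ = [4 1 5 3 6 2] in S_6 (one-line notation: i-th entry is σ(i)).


Cycle decomposition: (1 4 3 5 6 2)
Cycle lengths: 6
Order = lcm(6) = 6

ord(σ) = 6


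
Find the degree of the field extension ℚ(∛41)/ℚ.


∛41 has minimal polynomial x³ - 41 (irreducible over ℚ since 41 is not a perfect cube)

[ℚ(∛41)/ℚ] = 3


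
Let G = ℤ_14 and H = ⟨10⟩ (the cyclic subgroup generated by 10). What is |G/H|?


|⟨10⟩| = n / gcd(10, 14) = 14 / 2 = 7
H is normal (ℤ_14 is abelian).
|G/H| = |G| / |H| = 14 / 7 = 2

|G/H| = 2


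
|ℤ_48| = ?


ℤ_n has n elements.

|ℤ_48| = 48


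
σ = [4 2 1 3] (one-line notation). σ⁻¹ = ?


To find σ⁻¹, swap domain and range:
σ(1) = 4 → σ⁻¹(4) = 1
σ(2) = 2 → σ⁻¹(2) = 2
σ(3) = 1 → σ⁻¹(1) = 3
σ(4) = 3 → σ⁻¹(3) = 4

σ⁻¹ = [3 2 4 1]


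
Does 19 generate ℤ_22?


g generates ℤ_n iff gcd(g, n) = 1
gcd(19, 22) = 1
Since gcd = 1, 19 is a generator.

Yes, 19 generates ℤ_22


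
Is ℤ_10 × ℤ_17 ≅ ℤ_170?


Comparing ℤ_10 × ℤ_17 and ℤ_170:
gcd(10,17) = 1, so ℤ_10 × ℤ_17 ≅ ℤ_170 (CRT)

Yes, ℤ_10 × ℤ_17 ≅ ℤ_170


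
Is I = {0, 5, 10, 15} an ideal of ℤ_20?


Check ideal conditions for I = {0, 5, 10, 15} in ℤ_20:
(1) I is an additive subgroup? Yes
(2) For r ∈ ℤ_20 and a ∈ I: r·a ∈ I? Yes

Yes, I is an ideal of ℤ_20


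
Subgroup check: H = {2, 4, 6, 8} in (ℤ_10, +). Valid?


Subgroup test for H = {2, 4, 6, 8} in (ℤ_10, +):
(1) 0 ∈ H? No
(2) Closure: for all a,b ∈ H, (a+b) mod 10 ∈ H? No  [counterexample: 2 + 8 = 0 ∉ H]
(3) Inverses: for all a ∈ H, -a mod 10 ∈ H? Yes

No, H is not a subgroup of ℤ_10


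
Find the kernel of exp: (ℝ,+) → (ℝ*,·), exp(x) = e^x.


Kernel = preimage of identity
ker(exp) = {x ∈ ℝ | e^x = 1} = {0}

ker(exp) = {0}


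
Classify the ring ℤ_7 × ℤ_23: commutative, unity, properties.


Direct product ring; commutative with unity (1,1); but (1,0)·(0,1) = (0,0) gives zero divisors, so not an integral domain
Commutative: Yes
Integral domain: No
Has unity: Yes

ℤ_7 × ℤ_23: Commutative=Yes, Unity=Yes


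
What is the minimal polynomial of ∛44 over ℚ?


∛44 satisfies x³ - 44 = 0, irreducible over ℚ (no rational root; 44 is not a perfect cube)

Minimal polynomial: x³ - 44


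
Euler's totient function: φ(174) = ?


Factor n: 174 = 2 × 3 × 29
φ(n) = n · ∏(1 - 1/p) over distinct primes p | n
φ(174) = 174 · (1 - 1/2) · (1 - 1/3) · (1 - 1/29) = 56

φ(174) = 56


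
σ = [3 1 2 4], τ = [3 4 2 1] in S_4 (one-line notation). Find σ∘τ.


σ∘τ: apply τ first, then σ
1 →τ 3 →σ 2
2 →τ 4 →σ 4
3 →τ 2 →σ 1
4 →τ 1 →σ 3

σ∘τ = [2 4 1 3]


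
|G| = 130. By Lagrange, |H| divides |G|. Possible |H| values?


Lagrange's theorem: |H| divides |G|
|G| = 130
Divisors of 130: 1, 2, 5, 10, 13, 26, 65, 130

Possible subgroup orders: {1, 2, 5, 10, 13, 26, 65, 130}


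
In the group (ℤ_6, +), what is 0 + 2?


Operation: addition mod 6
0 + 2 = (a + b) mod 6 with a = 0, b = 2

0 + 2 = 2


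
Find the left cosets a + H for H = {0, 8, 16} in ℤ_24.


H = {0, 8, 16}, |H| = 3
Number of cosets = |G|/|H| = 24/3 = 8
0 + H = {0, 8, 16}
1 + H = {1, 9, 17}
2 + H = {2, 10, 18}
3 + H = {3, 11, 19}
4 + H = {4, 12, 20}
5 + H = {5, 13, 21}
6 + H = {6, 14, 22}
7 + H = {7, 15, 23}

Cosets: 0+H={0,8,16}; 1+H={1,9,17}; 2+H={2,10,18}; 3+H={3,11,19}; 4+H={4,12,20}; 5+H={5,13,21}; 6+H={6,14,22}; 7+H={7,15,23}


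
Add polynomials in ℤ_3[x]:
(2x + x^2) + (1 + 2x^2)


Add coefficients mod 3:
x^0: 0 + 1 = 1 (mod 3)
x^1: 2 + 0 = 2 (mod 3)
x^2: 1 + 2 = 0 (mod 3)
Result: 1 + 2x

f + g = 1 + 2x


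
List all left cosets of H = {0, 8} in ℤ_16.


H = {0, 8}, |H| = 2
Number of cosets = |G|/|H| = 16/2 = 8
0 + H = {0, 8}
1 + H = {1, 9}
2 + H = {2, 10}
3 + H = {3, 11}
4 + H = {4, 12}
5 + H = {5, 13}
6 + H = {6, 14}
7 + H = {7, 15}

Cosets: 0+H={0,8}; 1+H={1,9}; 2+H={2,10}; 3+H={3,11}; 4+H={4,12}; 5+H={5,13}; 6+H={6,14}; 7+H={7,15}


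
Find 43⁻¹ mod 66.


Use the extended Euclidean algorithm to write 1 = 43·s + 66·t; then s mod 66 is the inverse.
Euclidean algorithm:
  43 = 0·66 + 43
  66 = 1·43 + 23
  43 = 1·23 + 20
  23 = 1·20 + 3
  20 = 6·3 + 2
  3 = 1·2 + 1
  2 = 2·1 + 0
gcd(43,66) = 1
Back-substitution gives: 43·(-23) + 66·(15) = 1
So 43⁻¹ ≡ -23 ≡ 43 (mod 66)
Check: 43 × 43 = 1849 ≡ 1 (mod 66) ✓

43⁻¹ ≡ 43 (mod 66)


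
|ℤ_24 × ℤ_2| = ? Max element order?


|ℤ_24 × ℤ_2| = 24 × 2 = 48
Max element order = lcm(24,2) = 24
Cyclic? No (gcd=2)

|ℤ_24×ℤ_2| = 48, max element order = 24


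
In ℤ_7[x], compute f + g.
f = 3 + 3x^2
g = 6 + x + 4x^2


Add coefficients mod 7:
x^0: 3 + 6 = 2 (mod 7)
x^1: 0 + 1 = 1 (mod 7)
x^2: 3 + 4 = 0 (mod 7)
Result: 2 + x

f + g = 2 + x


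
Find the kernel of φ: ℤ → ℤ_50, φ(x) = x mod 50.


Kernel = preimage of identity
ker(φ) = {x ∈ ℤ : x ≡ 0 (mod 50)} = 50ℤ = {0, ±50, ±100, ...}

ker(φ) = 50ℤ


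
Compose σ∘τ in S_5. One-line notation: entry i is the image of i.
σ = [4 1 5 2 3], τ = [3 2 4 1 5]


σ∘τ: apply τ first, then σ
1 →τ 3 →σ 5
2 →τ 2 →σ 1
3 →τ 4 →σ 2
4 →τ 1 →σ 4
5 →τ 5 →σ 3

σ∘τ = [5 1 2 4 3]


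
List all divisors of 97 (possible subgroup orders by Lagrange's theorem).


Lagrange's theorem: |H| divides |G|
|G| = 97
Divisors of 97: 1, 97

Possible subgroup orders: {1, 97}


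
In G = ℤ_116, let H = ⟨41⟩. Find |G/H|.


|⟨41⟩| = n / gcd(41, 116) = 116 / 1 = 116
H is normal (ℤ_116 is abelian).
|G/H| = |G| / |H| = 116 / 116 = 1

|G/H| = 1


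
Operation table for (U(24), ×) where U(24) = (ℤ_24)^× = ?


Elements: {1, 5, 7, 11, 13, 17, 19, 23}
Operation: multiplication mod 24
Entry (a, b) = (a × b) mod 24

Cayley table:
   |  1 |  5 |  7 | 11 | 13 | 17 | 19 | 23
 1 |  1 |  5 |  7 | 11 | 13 | 17 | 19 | 23
 5 |  5 |  1 | 11 |  7 | 17 | 13 | 23 | 19
 7 |  7 | 11 |  1 |  5 | 19 | 23 | 13 | 17
11 | 11 |  7 |  5 |  1 | 23 | 19 | 17 | 13
13 | 13 | 17 | 19 | 23 |  1 |  5 |  7 | 11
17 | 17 | 13 | 23 | 19 |  5 |  1 | 11 |  7
19 | 19 | 23 | 13 | 17 |  7 | 11 |  1 |  5
23 | 23 | 19 | 17 | 13 | 11 |  7 |  5 |  1


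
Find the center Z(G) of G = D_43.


Z(G) = {g ∈ G | gx = xg for all x ∈ G}
For odd n, Z(D_n) = {e}: no nontrivial rotation commutes with all reflections

Z(D_43) = {e}


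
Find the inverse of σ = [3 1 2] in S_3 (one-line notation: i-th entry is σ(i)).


To find σ⁻¹, swap domain and range:
σ(1) = 3 → σ⁻¹(3) = 1
σ(2) = 1 → σ⁻¹(1) = 2
σ(3) = 2 → σ⁻¹(2) = 3

σ⁻¹ = [2 3 1]


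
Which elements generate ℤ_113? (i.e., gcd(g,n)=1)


g generates ℤ_n iff gcd(g,n) = 1
Prime factors of 113: 113
Generators are g ∈ {1,...,112} not divisible by any of these primes.
Generators: {1, 2, 3, 4, 5, 6, 7, 8, 9, 10, 11, 12, 13, 14, 15, 16, 17, 18, 19, 20, 21, 22, 23, 24, 25, 26, 27, 28, 29, 30, 31, 32, 33, 34, 35, 36, 37, 38, 39, 40, 41, 42, 43, 44, 45, 46, 47, 48, 49, 50, 51, 52, 53, 54, 55, 56, 57, 58, 59, 60, 61, 62, 63, 64, 65, 66, 67, 68, 69, 70, 71, 72, 73, 74, 75, 76, 77, 78, 79, 80, 81, 82, 83, 84, 85, 86, 87, 88, 89, 90, 91, 92, 93, 94, 95, 96, 97, 98, 99, 100, 101, 102, 103, 104, 105, 106, 107, 108, 109, 110, 111, 112}
Number of generators = φ(113) = 112

Generators of ℤ_113 = {1, 2, 3, 4, 5, 6, 7, 8, 9, 10, 11, 12, 13, 14, 15, 16, 17, 18, 19, 20, 21, 22, 23, 24, 25, 26, 27, 28, 29, 30, 31, 32, 33, 34, 35, 36, 37, 38, 39, 40, 41, 42, 43, 44, 45, 46, 47, 48, 49, 50, 51, 52, 53, 54, 55, 56, 57, 58, 59, 60, 61, 62, 63, 64, 65, 66, 67, 68, 69, 70, 71, 72, 73, 74, 75, 76, 77, 78, 79, 80, 81, 82, 83, 84, 85, 86, 87, 88, 89, 90, 91, 92, 93, 94, 95, 96, 97, 98, 99, 100, 101, 102, 103, 104, 105, 106, 107, 108, 109, 110, 111, 112}


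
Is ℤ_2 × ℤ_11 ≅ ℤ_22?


Comparing ℤ_2 × ℤ_11 and ℤ_22:
gcd(2,11) = 1, so ℤ_2 × ℤ_11 ≅ ℤ_22 (CRT)

Yes, ℤ_2 × ℤ_11 ≅ ℤ_22


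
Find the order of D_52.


|D_n| = 2n (n rotations and n reflections)
|D_52| = 2×52 = 104

|D_52| = 104


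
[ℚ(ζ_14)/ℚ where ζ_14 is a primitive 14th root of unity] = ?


[ℚ(ζ_n):ℚ] = deg Φ_n(x) = φ(n). Here φ(14) = 6

[ℚ(ζ_14)/ℚ where ζ_14 is a primitive 14th root of unity] = 6


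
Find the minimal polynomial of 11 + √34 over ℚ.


Let α = 11 + √34. Then α - 11 = √34, so (α - 11)² = 34, giving α² - 22α + 87 = 0. Degree 2 and α ∉ ℚ, so this is the minimal polynomial.

Minimal polynomial: x² - 22x + 87


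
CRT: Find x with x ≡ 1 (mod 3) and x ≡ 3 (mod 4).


m₁ = 3, m₂ = 4, gcd = 1, so CRT applies. M = m₁·m₂ = 12
Let M₁ = M/m₁ = 4, M₂ = M/m₂ = 3
Find y₁ ≡ M₁⁻¹ (mod m₁): 4⁻¹ ≡ 1 (mod 3)
Find y₂ ≡ M₂⁻¹ (mod m₂): 3⁻¹ ≡ 3 (mod 4)
x = a₁·M₁·y₁ + a₂·M₂·y₂ = 1·4·1 + 3·3·3 = 31
Reduce mod 12: x ≡ 7
Check: 7 mod 3 = 1 ✓, 7 mod 4 = 3 ✓

x ≡ 7 (mod 12)


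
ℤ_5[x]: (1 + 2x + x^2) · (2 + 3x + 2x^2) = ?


Expand and collect like terms; reduce coefficients mod 5:
x^0: 1·2 = 2 ≡ 2 (mod 5)
x^1: 1·3 + 2·2 = 7 ≡ 2 (mod 5)
x^2: 1·2 + 2·3 + 1·2 = 10 ≡ 0 (mod 5)
x^3: 2·2 + 1·3 = 7 ≡ 2 (mod 5)
x^4: 1·2 = 2 ≡ 2 (mod 5)
Result: 2 + 2x + 2x^3 + 2x^4

f · g = 2 + 2x + 2x^3 + 2x^4


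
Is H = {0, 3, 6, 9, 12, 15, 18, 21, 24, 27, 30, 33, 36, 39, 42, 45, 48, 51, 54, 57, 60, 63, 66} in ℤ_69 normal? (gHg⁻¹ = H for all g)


H = {0, 3, 6, 9, 12, 15, 18, 21, 24, 27, 30, 33, 36, 39, 42, 45, 48, 51, 54, 57, 60, 63, 66} in ℤ_69
ℤ_69 is abelian; every subgroup of an abelian group is normal

Yes, normal subgroup


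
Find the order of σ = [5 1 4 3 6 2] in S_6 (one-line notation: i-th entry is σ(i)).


Cycle decomposition: (1 5 6 2) (3 4)
Cycle lengths: 4, 2
Order = lcm(4, 2) = 4

ord(σ) = 4


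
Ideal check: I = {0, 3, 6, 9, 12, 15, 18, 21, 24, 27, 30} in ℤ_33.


Check ideal conditions for I = {0, 3, 6, 9, 12, 15, 18, 21, 24, 27, 30} in ℤ_33:
(1) I is an additive subgroup? Yes
(2) For r ∈ ℤ_33 and a ∈ I: r·a ∈ I? Yes

Yes, I is an ideal of ℤ_33


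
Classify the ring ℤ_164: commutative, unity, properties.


ℤ_164 is a commutative ring with unity 1; 164 = 2×82 is composite, so 2·82 ≡ 0 gives zero divisors (not an integral domain)
Commutative: Yes
Integral domain: No
Has unity: Yes

ℤ_164: Commutative=Yes, Unity=Yes


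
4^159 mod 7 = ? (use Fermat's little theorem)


Fermat's little theorem: if p is prime and gcd(a,p)=1, then a^(p-1) ≡ 1 (mod p)
p = 7 is prime, gcd(4,7) = 1
Reduce exponent: 159 mod 6 = 3
So 4^159 ≡ 4^3 (mod 7)
4^3 mod 7 = 1

4^159 ≡ 1 (mod 7)


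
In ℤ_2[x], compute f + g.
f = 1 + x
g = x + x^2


Add coefficients mod 2:
x^0: 1 + 0 = 1 (mod 2)
x^1: 1 + 1 = 0 (mod 2)
x^2: 0 + 1 = 1 (mod 2)
Result: 1 + x^2

f + g = 1 + x^2


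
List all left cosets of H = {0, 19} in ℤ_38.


H = {0, 19}, |H| = 2
Number of cosets = |G|/|H| = 38/2 = 19
0 + H = {0, 19}
1 + H = {1, 20}
2 + H = {2, 21}
3 + H = {3, 22}
4 + H = {4, 23}
5 + H = {5, 24}
6 + H = {6, 25}
7 + H = {7, 26}
8 + H = {8, 27}
9 + H = {9, 28}
10 + H = {10, 29}
11 + H = {11, 30}
12 + H = {12, 31}
13 + H = {13, 32}
14 + H = {14, 33}
15 + H = {15, 34}
16 + H = {16, 35}
17 + H = {17, 36}
18 + H = {18, 37}

Cosets: 0+H={0,19}; 1+H={1,20}; 2+H={2,21}; 3+H={3,22}; 4+H={4,23}; 5+H={5,24}; 6+H={6,25}; 7+H={7,26}; 8+H={8,27}; 9+H={9,28}; 10+H={10,29}; 11+H={11,30}; 12+H={12,31}; 13+H={13,32}; 14+H={14,33}; 15+H={15,34}; 16+H={16,35}; 17+H={17,36}; 18+H={18,37}


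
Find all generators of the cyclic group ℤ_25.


g generates ℤ_n iff gcd(g,n) = 1
Prime factors of 25: 5
Generators are g ∈ {1,...,24} not divisible by any of these primes.
Generators: {1, 2, 3, 4, 6, 7, 8, 9, 11, 12, 13, 14, 16, 17, 18, 19, 21, 22, 23, 24}
Number of generators = φ(25) = 20

Generators of ℤ_25 = {1, 2, 3, 4, 6, 7, 8, 9, 11, 12, 13, 14, 16, 17, 18, 19, 21, 22, 23, 24}


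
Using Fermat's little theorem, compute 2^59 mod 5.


Fermat's little theorem: if p is prime and gcd(a,p)=1, then a^(p-1) ≡ 1 (mod p)
p = 5 is prime, gcd(2,5) = 1
Reduce exponent: 59 mod 4 = 3
So 2^59 ≡ 2^3 (mod 5)
2^3 mod 5 = 3

2^59 ≡ 3 (mod 5)


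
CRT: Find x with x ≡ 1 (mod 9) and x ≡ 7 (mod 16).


m₁ = 9, m₂ = 16, gcd = 1, so CRT applies. M = m₁·m₂ = 144
Let M₁ = M/m₁ = 16, M₂ = M/m₂ = 9
Find y₁ ≡ M₁⁻¹ (mod m₁): 16⁻¹ ≡ 4 (mod 9)
Find y₂ ≡ M₂⁻¹ (mod m₂): 9⁻¹ ≡ 9 (mod 16)
x = a₁·M₁·y₁ + a₂·M₂·y₂ = 1·16·4 + 7·9·9 = 631
Reduce mod 144: x ≡ 55
Check: 55 mod 9 = 1 ✓, 55 mod 16 = 7 ✓

x ≡ 55 (mod 144)


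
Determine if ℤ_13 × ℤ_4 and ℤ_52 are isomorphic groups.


Comparing ℤ_13 × ℤ_4 and ℤ_52:
gcd(13,4) = 1, so ℤ_13 × ℤ_4 ≅ ℤ_52 (CRT)

Yes, ℤ_13 × ℤ_4 ≅ ℤ_52


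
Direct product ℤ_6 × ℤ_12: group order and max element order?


|ℤ_6 × ℤ_12| = 6 × 12 = 72
Max element order = lcm(6,12) = 12
Cyclic? No (gcd=6)

|ℤ_6×ℤ_12| = 72, max element order = 12


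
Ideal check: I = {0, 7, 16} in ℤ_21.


Check ideal conditions for I = {0, 7, 16} in ℤ_21:
(1) I is an additive subgroup? No
(2) For r ∈ ℤ_21 and a ∈ I: r·a ∈ I? No  [counterexample: r=2, a=7, r·a mod 21 = 14 ∉ I]

No, I is not an ideal of ℤ_21


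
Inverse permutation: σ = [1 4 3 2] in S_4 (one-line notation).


To find σ⁻¹, swap domain and range:
σ(1) = 1 → σ⁻¹(1) = 1
σ(2) = 4 → σ⁻¹(4) = 2
σ(3) = 3 → σ⁻¹(3) = 3
σ(4) = 2 → σ⁻¹(2) = 4

σ⁻¹ = [1 4 3 2]


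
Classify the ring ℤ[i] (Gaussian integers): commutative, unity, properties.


ℤ[i] is a commutative integral domain with unity 1 (in fact a Euclidean domain)
Commutative: Yes
Integral domain: Yes
Has unity: Yes

ℤ[i] (Gaussian integers): Commutative=Yes, Unity=Yes


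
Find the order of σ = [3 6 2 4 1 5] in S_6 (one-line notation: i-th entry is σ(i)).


Cycle decomposition: (1 3 2 6 5)
Cycle lengths: 5
Order = lcm(5) = 5

ord(σ) = 5


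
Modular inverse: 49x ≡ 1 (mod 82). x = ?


Use the extended Euclidean algorithm to write 1 = 49·s + 82·t; then s mod 82 is the inverse.
Euclidean algorithm:
  49 = 0·82 + 49
  82 = 1·49 + 33
  49 = 1·33 + 16
  33 = 2·16 + 1
  16 = 16·1 + 0
gcd(49,82) = 1
Back-substitution gives: 49·(-5) + 82·(3) = 1
So 49⁻¹ ≡ -5 ≡ 77 (mod 82)
Check: 49 × 77 = 3773 ≡ 1 (mod 82) ✓

49⁻¹ ≡ 77 (mod 82)


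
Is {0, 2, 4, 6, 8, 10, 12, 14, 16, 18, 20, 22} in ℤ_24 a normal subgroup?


H = {0, 2, 4, 6, 8, 10, 12, 14, 16, 18, 20, 22} in ℤ_24
ℤ_24 is abelian; every subgroup of an abelian group is normal

Yes, normal subgroup


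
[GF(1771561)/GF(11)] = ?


GF(1771561) = GF(11^6), so the extension degree is 6

[GF(1771561)/GF(11)] = 6


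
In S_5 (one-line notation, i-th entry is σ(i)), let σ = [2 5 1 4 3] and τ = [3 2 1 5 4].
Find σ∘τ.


σ∘τ: apply τ first, then σ
1 →τ 3 →σ 1
2 →τ 2 →σ 5
3 →τ 1 →σ 2
4 →τ 5 →σ 3
5 →τ 4 →σ 4

σ∘τ = [1 5 2 3 4]


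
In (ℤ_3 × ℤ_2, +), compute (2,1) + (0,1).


Operation: componentwise addition mod (3, 2)
(2,1) + (0,1) = ((a₁+b₁) mod 3, (a₂+b₂) mod 2) with a = (2,1), b = (0,1)

(2,1) + (0,1) = (2,0)


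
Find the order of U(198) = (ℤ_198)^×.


U(n) is the group of units mod n; |U(n)| = φ(n)
|U(198)| = φ(198) = 60

|U(198) = (ℤ_198)^×| = 60


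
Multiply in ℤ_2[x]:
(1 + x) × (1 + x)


Expand and collect like terms; reduce coefficients mod 2:
x^0: 1·1 = 1 ≡ 1 (mod 2)
x^1: 1·1 + 1·1 = 2 ≡ 0 (mod 2)
x^2: 1·1 = 1 ≡ 1 (mod 2)
Result: 1 + x^2

f · g = 1 + x^2


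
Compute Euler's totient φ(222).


Factor n: 222 = 2 × 3 × 37
φ(n) = n · ∏(1 - 1/p) over distinct primes p | n
φ(222) = 222 · (1 - 1/2) · (1 - 1/3) · (1 - 1/37) = 72

φ(222) = 72


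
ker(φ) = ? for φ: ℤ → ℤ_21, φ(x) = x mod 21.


Kernel = preimage of identity
ker(φ) = {x ∈ ℤ : x ≡ 0 (mod 21)} = 21ℤ = {0, ±21, ±42, ...}

ker(φ) = 21ℤ


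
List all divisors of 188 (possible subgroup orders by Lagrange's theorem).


Lagrange's theorem: |H| divides |G|
|G| = 188
Divisors of 188: 1, 2, 4, 47, 94, 188

Possible subgroup orders: {1, 2, 4, 47, 94, 188}


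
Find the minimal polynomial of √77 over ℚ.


√77 satisfies x² - 77 = 0, irreducible over ℚ since 77 is squarefree

Minimal polynomial: x² - 77


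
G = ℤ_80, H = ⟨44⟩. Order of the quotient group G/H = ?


|⟨44⟩| = n / gcd(44, 80) = 80 / 4 = 20
H is normal (ℤ_80 is abelian).
|G/H| = |G| / |H| = 80 / 20 = 4

|G/H| = 4


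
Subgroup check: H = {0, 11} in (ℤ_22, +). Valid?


Subgroup test for H = {0, 11} in (ℤ_22, +):
(1) 0 ∈ H? Yes
(2) Closure: for all a,b ∈ H, (a+b) mod 22 ∈ H? Yes
(3) Inverses: for all a ∈ H, -a mod 22 ∈ H? Yes

Yes, H is a subgroup of ℤ_22


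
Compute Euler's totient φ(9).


φ(n) = count of k ∈ {1,...,n} with gcd(k,n)=1
Coprimes to 9: {1, 2, 4, 5, 7, 8}
Count: 6

φ(9) = 6


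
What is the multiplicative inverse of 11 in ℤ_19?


Use the extended Euclidean algorithm to write 1 = 11·s + 19·t; then s mod 19 is the inverse.
Euclidean algorithm:
  11 = 0·19 + 11
  19 = 1·11 + 8
  11 = 1·8 + 3
  8 = 2·3 + 2
  3 = 1·2 + 1
  2 = 2·1 + 0
gcd(11,19) = 1
Back-substitution gives: 11·(7) + 19·(-4) = 1
So 11⁻¹ ≡ 7 ≡ 7 (mod 19)
Check: 11 × 7 = 77 ≡ 1 (mod 19) ✓

11⁻¹ ≡ 7 (mod 19)
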